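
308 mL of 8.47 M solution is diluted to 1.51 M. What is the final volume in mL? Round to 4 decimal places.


Dilution: M1*V1 = M2*V2, solve for V2.
V2 = M1*V1 / M2
V2 = 8.47 * 308 / 1.51
V2 = 2608.76 / 1.51
V2 = 1727.65562914 mL, rounded to 4 dp:

1727.6556 mL


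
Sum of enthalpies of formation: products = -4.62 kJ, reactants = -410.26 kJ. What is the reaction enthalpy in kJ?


dH_rxn = sum(dH_f products) - sum(dH_f reactants)
dH_rxn = -4.62 - (-410.26)
dH_rxn = 405.64 kJ:

405.64 kJ


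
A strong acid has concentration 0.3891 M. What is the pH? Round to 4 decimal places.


A strong acid dissociates completely, so [H+] equals the given concentration.
pH = -log10([H+]) = -log10(0.3891)
pH = 0.40993877, rounded to 4 dp:

0.4099


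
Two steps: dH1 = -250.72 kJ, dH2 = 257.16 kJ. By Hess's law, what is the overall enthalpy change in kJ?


Hess's law: enthalpy is a state function, so add the step enthalpies.
dH_total = dH1 + dH2 = -250.72 + (257.16)
dH_total = 6.44 kJ:

6.44 kJ


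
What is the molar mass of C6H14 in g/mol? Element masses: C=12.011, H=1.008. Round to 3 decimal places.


M = sum(count * atomic_mass) over atoms.
M = 6*12.011 + 14*1.008
M = 72.066 + 14.112
M = 86.178 g/mol, rounded to 3 dp:

86.178 g/mol


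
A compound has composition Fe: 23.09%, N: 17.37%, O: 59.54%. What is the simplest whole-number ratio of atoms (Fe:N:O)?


Assume 100 g of compound, divide each mass% by atomic mass to get moles, then normalize by the smallest to get a raw atom ratio.
Moles per 100 g: Fe: 23.09/55.845 = 0.4135, N: 17.37/14.007 = 1.2401, O: 59.54/15.999 = 3.7215
Raw ratio (divide by min = 0.4135): Fe: 1.0, N: 2.999, O: 9.001
Multiply by 1 to clear fractions: Fe: 1.0 ~= 1, N: 2.999 ~= 3, O: 9.001 ~= 9
Reduce by GCD to get the simplest whole-number ratio:

1:3:9


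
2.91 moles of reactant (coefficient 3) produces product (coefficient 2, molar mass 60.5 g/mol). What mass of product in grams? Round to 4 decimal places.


Use the coefficient ratio to convert reactant moles to product moles, then multiply by the product's molar mass.
moles_P = moles_R * (coeff_P / coeff_R) = 2.91 * (2/3) = 1.94
mass_P = moles_P * M_P = 1.94 * 60.5
mass_P = 117.37 g, rounded to 4 dp:

117.3700 g


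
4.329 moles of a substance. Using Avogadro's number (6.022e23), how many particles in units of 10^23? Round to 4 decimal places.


N = n * NA, then divide by 1e23 for the requested units.
N / 1e23 = n * 6.022
N / 1e23 = 4.329 * 6.022
N / 1e23 = 26.069238, rounded to 4 dp:

26.0692


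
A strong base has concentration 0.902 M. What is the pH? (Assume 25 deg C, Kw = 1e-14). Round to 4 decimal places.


A strong base dissociates completely, so [OH-] equals the given concentration.
pOH = -log10([OH-]) = -log10(0.902) = 0.044793
pH = 14 - pOH = 14 - 0.044793
pH = 13.955207, rounded to 4 dp:

13.9552


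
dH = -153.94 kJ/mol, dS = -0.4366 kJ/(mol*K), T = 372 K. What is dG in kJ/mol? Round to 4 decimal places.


Gibbs: dG = dH - T*dS (consistent units, dS already in kJ/(mol*K)).
T*dS = 372 * -0.4366 = -162.4152
dG = -153.94 - (-162.4152)
dG = 8.4752 kJ/mol, rounded to 4 dp:

8.4752 kJ/mol


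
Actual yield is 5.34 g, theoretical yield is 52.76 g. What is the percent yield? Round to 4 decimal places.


% yield = 100 * actual / theoretical
% yield = 100 * 5.34 / 52.76
% yield = 10.12130402 %, rounded to 4 dp:

10.1213 %


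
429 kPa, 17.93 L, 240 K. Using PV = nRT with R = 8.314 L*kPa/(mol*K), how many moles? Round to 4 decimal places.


PV = nRT, solve for n = PV / (RT).
PV = 429 * 17.93 = 7691.97
RT = 8.314 * 240 = 1995.36
n = 7691.97 / 1995.36
n = 3.85492843 mol, rounded to 4 dp:

3.8549 mol


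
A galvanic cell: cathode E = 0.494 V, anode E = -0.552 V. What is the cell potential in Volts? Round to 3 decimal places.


Standard cell potential: E_cell = E_cathode - E_anode.
E_cell = 0.494 - (-0.552)
E_cell = 1.046 V, rounded to 3 dp:

1.046 V


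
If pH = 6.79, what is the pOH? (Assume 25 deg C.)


At 25 deg C, pH + pOH = 14.
pOH = 14 - pH = 14 - 6.79
pOH = 7.21:

7.21


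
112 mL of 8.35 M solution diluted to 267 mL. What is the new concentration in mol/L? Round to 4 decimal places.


Dilution: M1*V1 = M2*V2, solve for M2.
M2 = M1*V1 / V2
M2 = 8.35 * 112 / 267
M2 = 935.2 / 267
M2 = 3.50262172 mol/L, rounded to 4 dp:

3.5026 mol/L


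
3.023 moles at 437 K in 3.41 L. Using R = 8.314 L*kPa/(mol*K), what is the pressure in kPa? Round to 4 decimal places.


PV = nRT, solve for P = nRT / V.
nRT = 3.023 * 8.314 * 437 = 10983.218
P = 10983.218 / 3.41
P = 3220.88504399 kPa, rounded to 4 dp:

3220.8850 kPa


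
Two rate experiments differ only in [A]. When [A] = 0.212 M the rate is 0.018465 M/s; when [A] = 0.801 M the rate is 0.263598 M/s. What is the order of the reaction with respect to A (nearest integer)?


Rate is proportional to [A]^n, so rate2/rate1 = ([A]2/[A]1)^n. Take logs to solve for n.
rate2/rate1 = 0.263598 / 0.018465 = 14.2755
[A]2/[A]1 = 0.801 / 0.212 = 3.7783
n = ln(14.2755) / ln(3.7783) = 2.0
Nearest integer order:

2


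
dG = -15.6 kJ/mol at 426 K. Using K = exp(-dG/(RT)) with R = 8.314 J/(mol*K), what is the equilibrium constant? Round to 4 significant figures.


dG is in kJ/mol; multiply by 1000 to match R in J/(mol*K).
RT = 8.314 * 426 = 3541.764 J/mol
exponent = -dG*1000 / (RT) = -(-15.6*1000) / 3541.764 = 4.40458483
K = exp(4.40458483)
K = 81.825164, rounded to 4 significant figures:

81.83


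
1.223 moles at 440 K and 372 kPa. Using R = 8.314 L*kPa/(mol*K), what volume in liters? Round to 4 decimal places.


PV = nRT, solve for V = nRT / P.
nRT = 1.223 * 8.314 * 440 = 4473.9297
V = 4473.9297 / 372
V = 12.02669274 L, rounded to 4 dp:

12.0267 L


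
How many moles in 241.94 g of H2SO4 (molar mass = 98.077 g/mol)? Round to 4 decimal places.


n = mass / M
n = 241.94 / 98.077
n = 2.46683728 mol, rounded to 4 dp:

2.4668 mol


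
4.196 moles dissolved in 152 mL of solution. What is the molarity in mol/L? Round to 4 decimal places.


Convert volume to liters: V_L = V_mL / 1000.
V_L = 152 / 1000 = 0.152 L
M = n / V_L = 4.196 / 0.152
M = 27.60526316 mol/L, rounded to 4 dp:

27.6053 mol/L


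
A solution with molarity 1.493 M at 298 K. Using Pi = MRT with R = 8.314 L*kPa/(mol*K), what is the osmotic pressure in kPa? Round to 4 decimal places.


Osmotic pressure (van't Hoff): Pi = M*R*T.
RT = 8.314 * 298 = 2477.572
Pi = 1.493 * 2477.572
Pi = 3699.014996 kPa, rounded to 4 dp:

3699.0150 kPa


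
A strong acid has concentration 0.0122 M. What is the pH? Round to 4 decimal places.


A strong acid dissociates completely, so [H+] equals the given concentration.
pH = -log10([H+]) = -log10(0.0122)
pH = 1.91364017, rounded to 4 dp:

1.9136


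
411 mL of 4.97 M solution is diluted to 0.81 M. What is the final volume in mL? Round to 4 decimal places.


Dilution: M1*V1 = M2*V2, solve for V2.
V2 = M1*V1 / M2
V2 = 4.97 * 411 / 0.81
V2 = 2042.67 / 0.81
V2 = 2521.81481481 mL, rounded to 4 dp:

2521.8148 mL


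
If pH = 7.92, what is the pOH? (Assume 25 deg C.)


At 25 deg C, pH + pOH = 14.
pOH = 14 - pH = 14 - 7.92
pOH = 6.08:

6.08


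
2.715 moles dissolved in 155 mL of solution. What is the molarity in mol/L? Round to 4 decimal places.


Convert volume to liters: V_L = V_mL / 1000.
V_L = 155 / 1000 = 0.155 L
M = n / V_L = 2.715 / 0.155
M = 17.51612903 mol/L, rounded to 4 dp:

17.5161 mol/L


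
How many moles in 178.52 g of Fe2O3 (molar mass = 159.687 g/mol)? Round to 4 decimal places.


n = mass / M
n = 178.52 / 159.687
n = 1.11793696 mol, rounded to 4 dp:

1.1179 mol


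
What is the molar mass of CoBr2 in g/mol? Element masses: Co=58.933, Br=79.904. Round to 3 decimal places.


M = sum(count * atomic_mass) over atoms.
M = 1*58.933 + 2*79.904
M = 58.933 + 159.808
M = 218.741 g/mol, rounded to 3 dp:

218.741 g/mol


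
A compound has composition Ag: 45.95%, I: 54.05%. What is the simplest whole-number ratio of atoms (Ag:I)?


Assume 100 g of compound, divide each mass% by atomic mass to get moles, then normalize by the smallest to get a raw atom ratio.
Moles per 100 g: Ag: 45.95/107.868 = 0.426, I: 54.05/126.904 = 0.4259
Raw ratio (divide by min = 0.4259): Ag: 1.0, I: 1.0
Multiply by 1 to clear fractions: Ag: 1.0 ~= 1, I: 1.0 ~= 1
Reduce by GCD to get the simplest whole-number ratio:

1:1


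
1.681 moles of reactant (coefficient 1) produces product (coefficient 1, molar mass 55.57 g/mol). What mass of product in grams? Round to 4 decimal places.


Use the coefficient ratio to convert reactant moles to product moles, then multiply by the product's molar mass.
moles_P = moles_R * (coeff_P / coeff_R) = 1.681 * (1/1) = 1.681
mass_P = moles_P * M_P = 1.681 * 55.57
mass_P = 93.41317 g, rounded to 4 dp:

93.4132 g


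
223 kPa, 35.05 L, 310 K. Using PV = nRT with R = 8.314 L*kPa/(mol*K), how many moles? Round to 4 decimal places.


PV = nRT, solve for n = PV / (RT).
PV = 223 * 35.05 = 7816.15
RT = 8.314 * 310 = 2577.34
n = 7816.15 / 2577.34
n = 3.03264218 mol, rounded to 4 dp:

3.0326 mol


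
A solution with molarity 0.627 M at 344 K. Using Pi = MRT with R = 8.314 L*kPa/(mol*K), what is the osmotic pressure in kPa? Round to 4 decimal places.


Osmotic pressure (van't Hoff): Pi = M*R*T.
RT = 8.314 * 344 = 2860.016
Pi = 0.627 * 2860.016
Pi = 1793.230032 kPa, rounded to 4 dp:

1793.2300 kPa


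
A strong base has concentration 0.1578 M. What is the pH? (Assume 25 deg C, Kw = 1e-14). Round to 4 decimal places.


A strong base dissociates completely, so [OH-] equals the given concentration.
pOH = -log10([OH-]) = -log10(0.1578) = 0.801893
pH = 14 - pOH = 14 - 0.801893
pH = 13.198107, rounded to 4 dp:

13.1981


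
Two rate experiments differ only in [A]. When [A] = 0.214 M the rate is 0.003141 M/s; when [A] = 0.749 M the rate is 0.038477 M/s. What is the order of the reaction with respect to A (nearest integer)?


Rate is proportional to [A]^n, so rate2/rate1 = ([A]2/[A]1)^n. Take logs to solve for n.
rate2/rate1 = 0.038477 / 0.003141 = 12.2499
[A]2/[A]1 = 0.749 / 0.214 = 3.5
n = ln(12.2499) / ln(3.5) = 2.0
Nearest integer order:

2


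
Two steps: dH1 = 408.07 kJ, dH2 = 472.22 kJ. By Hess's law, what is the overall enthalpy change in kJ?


Hess's law: enthalpy is a state function, so add the step enthalpies.
dH_total = dH1 + dH2 = 408.07 + (472.22)
dH_total = 880.29 kJ:

880.29 kJ


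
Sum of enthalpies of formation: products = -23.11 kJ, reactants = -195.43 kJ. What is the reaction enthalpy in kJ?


dH_rxn = sum(dH_f products) - sum(dH_f reactants)
dH_rxn = -23.11 - (-195.43)
dH_rxn = 172.32 kJ:

172.32 kJ


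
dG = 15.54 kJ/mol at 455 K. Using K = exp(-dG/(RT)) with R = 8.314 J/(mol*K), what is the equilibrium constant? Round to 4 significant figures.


dG is in kJ/mol; multiply by 1000 to match R in J/(mol*K).
RT = 8.314 * 455 = 3782.87 J/mol
exponent = -dG*1000 / (RT) = -(15.54*1000) / 3782.87 = -4.10799208
K = exp(-4.10799208)
K = 0.016440753, rounded to 4 significant figures:

0.01644


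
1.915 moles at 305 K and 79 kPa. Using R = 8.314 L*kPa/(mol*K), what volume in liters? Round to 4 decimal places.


PV = nRT, solve for V = nRT / P.
nRT = 1.915 * 8.314 * 305 = 4855.9996
V = 4855.9996 / 79
V = 61.46834937 L, rounded to 4 dp:

61.4683 L


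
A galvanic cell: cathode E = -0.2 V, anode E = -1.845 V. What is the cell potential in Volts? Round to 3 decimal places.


Standard cell potential: E_cell = E_cathode - E_anode.
E_cell = -0.2 - (-1.845)
E_cell = 1.645 V, rounded to 3 dp:

1.645 V


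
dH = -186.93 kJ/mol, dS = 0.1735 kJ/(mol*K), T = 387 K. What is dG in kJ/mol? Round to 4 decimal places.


Gibbs: dG = dH - T*dS (consistent units, dS already in kJ/(mol*K)).
T*dS = 387 * 0.1735 = 67.1445
dG = -186.93 - (67.1445)
dG = -254.0745 kJ/mol, rounded to 4 dp:

-254.0745 kJ/mol


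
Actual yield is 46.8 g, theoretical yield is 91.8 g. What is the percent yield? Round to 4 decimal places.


% yield = 100 * actual / theoretical
% yield = 100 * 46.8 / 91.8
% yield = 50.98039216 %, rounded to 4 dp:

50.9804 %


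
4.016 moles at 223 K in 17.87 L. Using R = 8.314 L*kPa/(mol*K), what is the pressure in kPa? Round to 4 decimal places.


PV = nRT, solve for P = nRT / V.
nRT = 4.016 * 8.314 * 223 = 7445.7524
P = 7445.7524 / 17.87
P = 416.66213766 kPa, rounded to 4 dp:

416.6621 kPa


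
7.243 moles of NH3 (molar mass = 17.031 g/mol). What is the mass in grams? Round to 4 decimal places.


mass = n * M
mass = 7.243 * 17.031
mass = 123.355533 g, rounded to 4 dp:

123.3555 g


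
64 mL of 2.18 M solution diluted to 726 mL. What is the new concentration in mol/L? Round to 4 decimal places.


Dilution: M1*V1 = M2*V2, solve for M2.
M2 = M1*V1 / V2
M2 = 2.18 * 64 / 726
M2 = 139.52 / 726
M2 = 0.19217631 mol/L, rounded to 4 dp:

0.1922 mol/L


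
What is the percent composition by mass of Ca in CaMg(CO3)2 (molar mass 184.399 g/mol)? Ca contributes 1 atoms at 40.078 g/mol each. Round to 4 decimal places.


pct = 100 * (n_elem * M_elem) / M_total
mass_contribution = 1 * 40.078 = 40.078 g/mol
pct = 100 * 40.078 / 184.399
pct = 21.73439118 %, rounded to 4 dp:

21.7344 %


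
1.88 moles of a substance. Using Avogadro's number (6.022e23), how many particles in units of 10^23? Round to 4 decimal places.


N = n * NA, then divide by 1e23 for the requested units.
N / 1e23 = n * 6.022
N / 1e23 = 1.88 * 6.022
N / 1e23 = 11.32136, rounded to 4 dp:

11.3214


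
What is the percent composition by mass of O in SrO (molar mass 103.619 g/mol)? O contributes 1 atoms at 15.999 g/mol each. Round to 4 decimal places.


pct = 100 * (n_elem * M_elem) / M_total
mass_contribution = 1 * 15.999 = 15.999 g/mol
pct = 100 * 15.999 / 103.619
pct = 15.44021849 %, rounded to 4 dp:

15.4402 %


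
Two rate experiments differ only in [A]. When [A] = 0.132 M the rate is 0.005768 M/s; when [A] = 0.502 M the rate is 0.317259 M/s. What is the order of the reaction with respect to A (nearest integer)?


Rate is proportional to [A]^n, so rate2/rate1 = ([A]2/[A]1)^n. Take logs to solve for n.
rate2/rate1 = 0.317259 / 0.005768 = 55.0033
[A]2/[A]1 = 0.502 / 0.132 = 3.803
n = ln(55.0033) / ln(3.803) = 3.0
Nearest integer order:

3


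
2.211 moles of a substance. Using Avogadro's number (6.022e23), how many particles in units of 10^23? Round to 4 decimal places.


N = n * NA, then divide by 1e23 for the requested units.
N / 1e23 = n * 6.022
N / 1e23 = 2.211 * 6.022
N / 1e23 = 13.314642, rounded to 4 dp:

13.3146


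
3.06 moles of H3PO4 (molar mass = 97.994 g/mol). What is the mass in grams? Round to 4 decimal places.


mass = n * M
mass = 3.06 * 97.994
mass = 299.86164 g, rounded to 4 dp:

299.8616 g


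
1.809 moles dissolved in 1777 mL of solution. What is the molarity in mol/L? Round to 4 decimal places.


Convert volume to liters: V_L = V_mL / 1000.
V_L = 1777 / 1000 = 1.777 L
M = n / V_L = 1.809 / 1.777
M = 1.01800788 mol/L, rounded to 4 dp:

1.0180 mol/L


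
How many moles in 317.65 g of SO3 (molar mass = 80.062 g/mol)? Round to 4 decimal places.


n = mass / M
n = 317.65 / 80.062
n = 3.96755015 mol, rounded to 4 dp:

3.9676 mol


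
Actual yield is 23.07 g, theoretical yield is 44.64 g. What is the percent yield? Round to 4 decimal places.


% yield = 100 * actual / theoretical
% yield = 100 * 23.07 / 44.64
% yield = 51.68010753 %, rounded to 4 dp:

51.6801 %


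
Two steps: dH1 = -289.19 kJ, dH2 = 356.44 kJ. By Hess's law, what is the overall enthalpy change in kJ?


Hess's law: enthalpy is a state function, so add the step enthalpies.
dH_total = dH1 + dH2 = -289.19 + (356.44)
dH_total = 67.25 kJ:

67.25 kJ


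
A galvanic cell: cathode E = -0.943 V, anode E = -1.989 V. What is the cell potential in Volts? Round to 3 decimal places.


Standard cell potential: E_cell = E_cathode - E_anode.
E_cell = -0.943 - (-1.989)
E_cell = 1.046 V, rounded to 3 dp:

1.046 V


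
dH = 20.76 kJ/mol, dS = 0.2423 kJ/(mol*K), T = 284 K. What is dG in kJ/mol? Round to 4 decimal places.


Gibbs: dG = dH - T*dS (consistent units, dS already in kJ/(mol*K)).
T*dS = 284 * 0.2423 = 68.8132
dG = 20.76 - (68.8132)
dG = -48.0532 kJ/mol, rounded to 4 dp:

-48.0532 kJ/mol


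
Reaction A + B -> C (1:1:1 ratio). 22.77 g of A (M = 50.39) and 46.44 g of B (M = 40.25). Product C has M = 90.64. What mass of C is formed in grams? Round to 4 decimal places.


Find moles of each reactant; the smaller value is the limiting reagent in a 1:1:1 reaction, so moles_C equals moles of the limiter.
n_A = mass_A / M_A = 22.77 / 50.39 = 0.451875 mol
n_B = mass_B / M_B = 46.44 / 40.25 = 1.153789 mol
Limiting reagent: A (smaller), n_limiting = 0.451875 mol
mass_C = n_limiting * M_C = 0.451875 * 90.64
mass_C = 40.95795 g, rounded to 4 dp:

40.9580 g


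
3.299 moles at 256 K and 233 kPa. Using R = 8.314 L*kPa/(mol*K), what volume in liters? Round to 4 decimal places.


PV = nRT, solve for V = nRT / P.
nRT = 3.299 * 8.314 * 256 = 7021.5388
V = 7021.5388 / 233
V = 30.13535966 L, rounded to 4 dp:

30.1354 L


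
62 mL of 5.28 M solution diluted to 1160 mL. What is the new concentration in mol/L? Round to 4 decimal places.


Dilution: M1*V1 = M2*V2, solve for M2.
M2 = M1*V1 / V2
M2 = 5.28 * 62 / 1160
M2 = 327.36 / 1160
M2 = 0.2822069 mol/L, rounded to 4 dp:

0.2822 mol/L


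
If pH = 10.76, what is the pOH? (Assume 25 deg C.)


At 25 deg C, pH + pOH = 14.
pOH = 14 - pH = 14 - 10.76
pOH = 3.24:

3.24


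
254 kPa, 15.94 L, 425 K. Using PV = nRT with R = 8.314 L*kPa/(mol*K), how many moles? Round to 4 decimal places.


PV = nRT, solve for n = PV / (RT).
PV = 254 * 15.94 = 4048.76
RT = 8.314 * 425 = 3533.45
n = 4048.76 / 3533.45
n = 1.14583764 mol, rounded to 4 dp:

1.1458 mol


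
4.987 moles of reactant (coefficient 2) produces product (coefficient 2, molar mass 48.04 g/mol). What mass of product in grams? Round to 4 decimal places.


Use the coefficient ratio to convert reactant moles to product moles, then multiply by the product's molar mass.
moles_P = moles_R * (coeff_P / coeff_R) = 4.987 * (2/2) = 4.987
mass_P = moles_P * M_P = 4.987 * 48.04
mass_P = 239.57548 g, rounded to 4 dp:

239.5755 g


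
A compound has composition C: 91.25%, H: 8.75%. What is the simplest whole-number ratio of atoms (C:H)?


Assume 100 g of compound, divide each mass% by atomic mass to get moles, then normalize by the smallest to get a raw atom ratio.
Moles per 100 g: C: 91.25/12.011 = 7.5972, H: 8.75/1.008 = 8.6806
Raw ratio (divide by min = 7.5972): C: 1.0, H: 1.143
Multiply by 7 to clear fractions: C: 7.0 ~= 7, H: 7.998 ~= 8
Reduce by GCD to get the simplest whole-number ratio:

7:8


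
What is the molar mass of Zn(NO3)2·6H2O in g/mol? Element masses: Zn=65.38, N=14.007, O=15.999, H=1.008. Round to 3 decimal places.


M = sum(count * atomic_mass) over atoms.
M = 1*65.38 + 2*14.007 + 12*15.999 + 12*1.008
M = 65.38 + 28.014 + 191.988 + 12.096
M = 297.478 g/mol, rounded to 3 dp:

297.478 g/mol


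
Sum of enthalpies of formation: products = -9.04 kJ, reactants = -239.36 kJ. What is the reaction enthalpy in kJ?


dH_rxn = sum(dH_f products) - sum(dH_f reactants)
dH_rxn = -9.04 - (-239.36)
dH_rxn = 230.32 kJ:

230.32 kJ


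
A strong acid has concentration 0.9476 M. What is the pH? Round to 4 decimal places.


A strong acid dissociates completely, so [H+] equals the given concentration.
pH = -log10([H+]) = -log10(0.9476)
pH = 0.02337495, rounded to 4 dp:

0.0234


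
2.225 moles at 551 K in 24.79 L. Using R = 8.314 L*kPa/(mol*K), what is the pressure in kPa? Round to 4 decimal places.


PV = nRT, solve for P = nRT / V.
nRT = 2.225 * 8.314 * 551 = 10192.7562
P = 10192.7562 / 24.79
P = 411.16402582 kPa, rounded to 4 dp:

411.1640 kPa


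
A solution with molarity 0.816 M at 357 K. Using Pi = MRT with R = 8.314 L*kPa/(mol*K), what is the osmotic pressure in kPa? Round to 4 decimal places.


Osmotic pressure (van't Hoff): Pi = M*R*T.
RT = 8.314 * 357 = 2968.098
Pi = 0.816 * 2968.098
Pi = 2421.967968 kPa, rounded to 4 dp:

2421.9680 kPa


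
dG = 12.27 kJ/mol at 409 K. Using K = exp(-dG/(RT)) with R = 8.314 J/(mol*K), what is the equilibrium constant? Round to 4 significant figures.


dG is in kJ/mol; multiply by 1000 to match R in J/(mol*K).
RT = 8.314 * 409 = 3400.426 J/mol
exponent = -dG*1000 / (RT) = -(12.27*1000) / 3400.426 = -3.60837142
K = exp(-3.60837142)
K = 0.027095939, rounded to 4 significant figures:

0.02710


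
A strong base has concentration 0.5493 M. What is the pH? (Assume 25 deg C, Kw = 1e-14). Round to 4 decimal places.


A strong base dissociates completely, so [OH-] equals the given concentration.
pOH = -log10([OH-]) = -log10(0.5493) = 0.26019
pH = 14 - pOH = 14 - 0.26019
pH = 13.73981, rounded to 4 dp:

13.7398


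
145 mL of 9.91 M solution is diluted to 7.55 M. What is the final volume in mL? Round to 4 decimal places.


Dilution: M1*V1 = M2*V2, solve for V2.
V2 = M1*V1 / M2
V2 = 9.91 * 145 / 7.55
V2 = 1436.95 / 7.55
V2 = 190.32450331 mL, rounded to 4 dp:

190.3245 mL


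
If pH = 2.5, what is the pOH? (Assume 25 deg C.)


At 25 deg C, pH + pOH = 14.
pOH = 14 - pH = 14 - 2.5
pOH = 11.5:

11.50


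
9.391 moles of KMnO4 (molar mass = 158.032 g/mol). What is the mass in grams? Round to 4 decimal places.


mass = n * M
mass = 9.391 * 158.032
mass = 1484.078512 g, rounded to 4 dp:

1484.0785 g


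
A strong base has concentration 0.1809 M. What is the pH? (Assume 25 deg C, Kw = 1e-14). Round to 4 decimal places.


A strong base dissociates completely, so [OH-] equals the given concentration.
pOH = -log10([OH-]) = -log10(0.1809) = 0.742561
pH = 14 - pOH = 14 - 0.742561
pH = 13.257439, rounded to 4 dp:

13.2574


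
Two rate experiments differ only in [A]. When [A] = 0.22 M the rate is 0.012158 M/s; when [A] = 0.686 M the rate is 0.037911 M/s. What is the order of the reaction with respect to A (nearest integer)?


Rate is proportional to [A]^n, so rate2/rate1 = ([A]2/[A]1)^n. Take logs to solve for n.
rate2/rate1 = 0.037911 / 0.012158 = 3.1182
[A]2/[A]1 = 0.686 / 0.22 = 3.1182
n = ln(3.1182) / ln(3.1182) = 1.0
Nearest integer order:

1


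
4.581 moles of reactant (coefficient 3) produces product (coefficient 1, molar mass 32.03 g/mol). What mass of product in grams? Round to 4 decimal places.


Use the coefficient ratio to convert reactant moles to product moles, then multiply by the product's molar mass.
moles_P = moles_R * (coeff_P / coeff_R) = 4.581 * (1/3) = 1.527
mass_P = moles_P * M_P = 1.527 * 32.03
mass_P = 48.90981 g, rounded to 4 dp:

48.9098 g


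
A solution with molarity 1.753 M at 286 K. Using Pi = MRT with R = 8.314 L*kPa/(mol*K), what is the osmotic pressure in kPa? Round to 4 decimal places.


Osmotic pressure (van't Hoff): Pi = M*R*T.
RT = 8.314 * 286 = 2377.804
Pi = 1.753 * 2377.804
Pi = 4168.290412 kPa, rounded to 4 dp:

4168.2904 kPa


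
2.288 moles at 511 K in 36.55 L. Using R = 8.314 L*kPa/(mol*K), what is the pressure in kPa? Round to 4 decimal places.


PV = nRT, solve for P = nRT / V.
nRT = 2.288 * 8.314 * 511 = 9720.4628
P = 9720.4628 / 36.55
P = 265.94973461 kPa, rounded to 4 dp:

265.9497 kPa


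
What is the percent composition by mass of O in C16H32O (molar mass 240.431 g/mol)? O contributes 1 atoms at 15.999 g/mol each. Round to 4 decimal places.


pct = 100 * (n_elem * M_elem) / M_total
mass_contribution = 1 * 15.999 = 15.999 g/mol
pct = 100 * 15.999 / 240.431
pct = 6.65429999 %, rounded to 4 dp:

6.6543 %


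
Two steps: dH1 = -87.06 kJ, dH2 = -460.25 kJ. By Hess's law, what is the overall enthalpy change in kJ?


Hess's law: enthalpy is a state function, so add the step enthalpies.
dH_total = dH1 + dH2 = -87.06 + (-460.25)
dH_total = -547.31 kJ:

-547.31 kJ


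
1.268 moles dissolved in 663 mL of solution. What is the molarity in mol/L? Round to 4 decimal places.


Convert volume to liters: V_L = V_mL / 1000.
V_L = 663 / 1000 = 0.663 L
M = n / V_L = 1.268 / 0.663
M = 1.91251885 mol/L, rounded to 4 dp:

1.9125 mol/L


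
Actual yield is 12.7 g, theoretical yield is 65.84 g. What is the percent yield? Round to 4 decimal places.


% yield = 100 * actual / theoretical
% yield = 100 * 12.7 / 65.84
% yield = 19.28918591 %, rounded to 4 dp:

19.2892 %


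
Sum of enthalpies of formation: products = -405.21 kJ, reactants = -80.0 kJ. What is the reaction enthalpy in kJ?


dH_rxn = sum(dH_f products) - sum(dH_f reactants)
dH_rxn = -405.21 - (-80.0)
dH_rxn = -325.21 kJ:

-325.21 kJ


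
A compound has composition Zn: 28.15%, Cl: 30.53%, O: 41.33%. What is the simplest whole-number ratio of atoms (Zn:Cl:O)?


Assume 100 g of compound, divide each mass% by atomic mass to get moles, then normalize by the smallest to get a raw atom ratio.
Moles per 100 g: Zn: 28.15/65.38 = 0.4306, Cl: 30.53/35.453 = 0.8611, O: 41.33/15.999 = 2.5833
Raw ratio (divide by min = 0.4306): Zn: 1.0, Cl: 2.0, O: 6.0
Multiply by 1 to clear fractions: Zn: 1.0 ~= 1, Cl: 2.0 ~= 2, O: 6.0 ~= 6
Reduce by GCD to get the simplest whole-number ratio:

1:2:6


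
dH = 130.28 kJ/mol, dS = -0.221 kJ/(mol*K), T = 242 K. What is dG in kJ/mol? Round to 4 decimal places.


Gibbs: dG = dH - T*dS (consistent units, dS already in kJ/(mol*K)).
T*dS = 242 * -0.221 = -53.482
dG = 130.28 - (-53.482)
dG = 183.762 kJ/mol, rounded to 4 dp:

183.7620 kJ/mol


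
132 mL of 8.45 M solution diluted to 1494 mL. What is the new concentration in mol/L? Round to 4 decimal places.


Dilution: M1*V1 = M2*V2, solve for M2.
M2 = M1*V1 / V2
M2 = 8.45 * 132 / 1494
M2 = 1115.4 / 1494
M2 = 0.74658635 mol/L, rounded to 4 dp:

0.7466 mol/L


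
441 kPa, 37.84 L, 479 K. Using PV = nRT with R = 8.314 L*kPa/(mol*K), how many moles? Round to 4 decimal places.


PV = nRT, solve for n = PV / (RT).
PV = 441 * 37.84 = 16687.44
RT = 8.314 * 479 = 3982.406
n = 16687.44 / 3982.406
n = 4.19029099 mol, rounded to 4 dp:

4.1903 mol


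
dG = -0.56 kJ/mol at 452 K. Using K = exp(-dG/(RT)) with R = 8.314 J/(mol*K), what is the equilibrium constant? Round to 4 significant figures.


dG is in kJ/mol; multiply by 1000 to match R in J/(mol*K).
RT = 8.314 * 452 = 3757.928 J/mol
exponent = -dG*1000 / (RT) = -(-0.56*1000) / 3757.928 = 0.14901829
K = exp(0.14901829)
K = 1.1606942, rounded to 4 significant figures:

1.161


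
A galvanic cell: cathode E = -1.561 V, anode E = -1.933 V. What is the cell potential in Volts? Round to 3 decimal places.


Standard cell potential: E_cell = E_cathode - E_anode.
E_cell = -1.561 - (-1.933)
E_cell = 0.372 V, rounded to 3 dp:

0.372 V


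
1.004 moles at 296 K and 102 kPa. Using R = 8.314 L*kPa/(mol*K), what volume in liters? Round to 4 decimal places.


PV = nRT, solve for V = nRT / P.
nRT = 1.004 * 8.314 * 296 = 2470.7878
V = 2470.7878 / 102
V = 24.2234098 L, rounded to 4 dp:

24.2234 L


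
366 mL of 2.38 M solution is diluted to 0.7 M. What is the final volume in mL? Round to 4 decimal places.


Dilution: M1*V1 = M2*V2, solve for V2.
V2 = M1*V1 / M2
V2 = 2.38 * 366 / 0.7
V2 = 871.08 / 0.7
V2 = 1244.4 mL, rounded to 4 dp:

1244.4000 mL


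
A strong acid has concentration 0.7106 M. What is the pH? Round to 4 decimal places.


A strong acid dissociates completely, so [H+] equals the given concentration.
pH = -log10([H+]) = -log10(0.7106)
pH = 0.1483748, rounded to 4 dp:

0.1484


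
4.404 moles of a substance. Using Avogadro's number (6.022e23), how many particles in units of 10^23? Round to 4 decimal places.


N = n * NA, then divide by 1e23 for the requested units.
N / 1e23 = n * 6.022
N / 1e23 = 4.404 * 6.022
N / 1e23 = 26.520888, rounded to 4 dp:

26.5209


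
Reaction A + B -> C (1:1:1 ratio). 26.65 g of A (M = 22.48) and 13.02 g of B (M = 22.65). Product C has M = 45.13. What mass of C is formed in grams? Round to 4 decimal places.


Find moles of each reactant; the smaller value is the limiting reagent in a 1:1:1 reaction, so moles_C equals moles of the limiter.
n_A = mass_A / M_A = 26.65 / 22.48 = 1.185498 mol
n_B = mass_B / M_B = 13.02 / 22.65 = 0.574834 mol
Limiting reagent: B (smaller), n_limiting = 0.574834 mol
mass_C = n_limiting * M_C = 0.574834 * 45.13
mass_C = 25.94225842 g, rounded to 4 dp:

25.9423 g


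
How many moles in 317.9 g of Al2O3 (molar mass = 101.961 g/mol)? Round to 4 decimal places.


n = mass / M
n = 317.9 / 101.961
n = 3.11785879 mol, rounded to 4 dp:

3.1179 mol


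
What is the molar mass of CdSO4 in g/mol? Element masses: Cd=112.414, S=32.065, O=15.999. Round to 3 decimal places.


M = sum(count * atomic_mass) over atoms.
M = 1*112.414 + 1*32.065 + 4*15.999
M = 112.414 + 32.065 + 63.996
M = 208.475 g/mol, rounded to 3 dp:

208.475 g/mol


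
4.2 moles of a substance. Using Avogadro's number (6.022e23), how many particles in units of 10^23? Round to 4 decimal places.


N = n * NA, then divide by 1e23 for the requested units.
N / 1e23 = n * 6.022
N / 1e23 = 4.2 * 6.022
N / 1e23 = 25.2924, rounded to 4 dp:

25.2924


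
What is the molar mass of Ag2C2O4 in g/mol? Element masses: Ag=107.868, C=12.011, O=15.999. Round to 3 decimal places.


M = sum(count * atomic_mass) over atoms.
M = 2*107.868 + 2*12.011 + 4*15.999
M = 215.736 + 24.022 + 63.996
M = 303.754 g/mol, rounded to 3 dp:

303.754 g/mol


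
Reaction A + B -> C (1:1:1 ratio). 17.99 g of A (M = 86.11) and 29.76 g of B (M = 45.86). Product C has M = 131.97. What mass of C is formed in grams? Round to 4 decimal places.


Find moles of each reactant; the smaller value is the limiting reagent in a 1:1:1 reaction, so moles_C equals moles of the limiter.
n_A = mass_A / M_A = 17.99 / 86.11 = 0.208919 mol
n_B = mass_B / M_B = 29.76 / 45.86 = 0.648932 mol
Limiting reagent: A (smaller), n_limiting = 0.208919 mol
mass_C = n_limiting * M_C = 0.208919 * 131.97
mass_C = 27.57104043 g, rounded to 4 dp:

27.5710 g


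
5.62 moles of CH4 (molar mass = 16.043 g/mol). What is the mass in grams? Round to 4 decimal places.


mass = n * M
mass = 5.62 * 16.043
mass = 90.16166 g, rounded to 4 dp:

90.1617 g


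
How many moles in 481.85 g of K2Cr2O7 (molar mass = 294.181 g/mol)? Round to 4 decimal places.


n = mass / M
n = 481.85 / 294.181
n = 1.63793719 mol, rounded to 4 dp:

1.6379 mol


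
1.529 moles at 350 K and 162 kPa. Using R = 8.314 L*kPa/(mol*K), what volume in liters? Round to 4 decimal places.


PV = nRT, solve for V = nRT / P.
nRT = 1.529 * 8.314 * 350 = 4449.2371
V = 4449.2371 / 162
V = 27.46442654 L, rounded to 4 dp:

27.4644 L


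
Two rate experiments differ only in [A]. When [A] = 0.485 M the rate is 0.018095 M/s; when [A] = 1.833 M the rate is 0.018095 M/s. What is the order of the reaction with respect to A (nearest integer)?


Rate is proportional to [A]^n, so rate2/rate1 = ([A]2/[A]1)^n. Take logs to solve for n.
rate2/rate1 = 0.018095 / 0.018095 = 1.0
[A]2/[A]1 = 1.833 / 0.485 = 3.7794
n = ln(1.0) / ln(3.7794) = 0.0
Nearest integer order:

0


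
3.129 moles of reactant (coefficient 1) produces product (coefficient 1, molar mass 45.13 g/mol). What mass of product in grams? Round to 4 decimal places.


Use the coefficient ratio to convert reactant moles to product moles, then multiply by the product's molar mass.
moles_P = moles_R * (coeff_P / coeff_R) = 3.129 * (1/1) = 3.129
mass_P = moles_P * M_P = 3.129 * 45.13
mass_P = 141.21177 g, rounded to 4 dp:

141.2118 g


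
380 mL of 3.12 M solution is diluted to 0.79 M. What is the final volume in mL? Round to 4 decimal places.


Dilution: M1*V1 = M2*V2, solve for V2.
V2 = M1*V1 / M2
V2 = 3.12 * 380 / 0.79
V2 = 1185.6 / 0.79
V2 = 1500.75949367 mL, rounded to 4 dp:

1500.7595 mL


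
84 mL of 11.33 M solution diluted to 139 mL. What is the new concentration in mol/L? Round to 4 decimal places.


Dilution: M1*V1 = M2*V2, solve for M2.
M2 = M1*V1 / V2
M2 = 11.33 * 84 / 139
M2 = 951.72 / 139
M2 = 6.84690647 mol/L, rounded to 4 dp:

6.8469 mol/L


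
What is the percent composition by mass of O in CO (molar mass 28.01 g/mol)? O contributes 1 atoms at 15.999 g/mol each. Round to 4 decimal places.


pct = 100 * (n_elem * M_elem) / M_total
mass_contribution = 1 * 15.999 = 15.999 g/mol
pct = 100 * 15.999 / 28.01
pct = 57.11888611 %, rounded to 4 dp:

57.1189 %


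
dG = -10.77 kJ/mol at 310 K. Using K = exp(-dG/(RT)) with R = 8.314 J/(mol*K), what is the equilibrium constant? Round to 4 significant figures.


dG is in kJ/mol; multiply by 1000 to match R in J/(mol*K).
RT = 8.314 * 310 = 2577.34 J/mol
exponent = -dG*1000 / (RT) = -(-10.77*1000) / 2577.34 = 4.1787269
K = exp(4.1787269)
K = 65.282689, rounded to 4 significant figures:

65.28


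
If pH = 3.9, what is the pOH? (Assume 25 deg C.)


At 25 deg C, pH + pOH = 14.
pOH = 14 - pH = 14 - 3.9
pOH = 10.1:

10.10


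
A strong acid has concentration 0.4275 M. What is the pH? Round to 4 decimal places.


A strong acid dissociates completely, so [H+] equals the given concentration.
pH = -log10([H+]) = -log10(0.4275)
pH = 0.36906388, rounded to 4 dp:

0.3691


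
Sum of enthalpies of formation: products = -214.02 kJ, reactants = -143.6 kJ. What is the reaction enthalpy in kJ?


dH_rxn = sum(dH_f products) - sum(dH_f reactants)
dH_rxn = -214.02 - (-143.6)
dH_rxn = -70.42 kJ:

-70.42 kJ


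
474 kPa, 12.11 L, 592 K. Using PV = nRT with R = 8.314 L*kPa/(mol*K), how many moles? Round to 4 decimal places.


PV = nRT, solve for n = PV / (RT).
PV = 474 * 12.11 = 5740.14
RT = 8.314 * 592 = 4921.888
n = 5740.14 / 4921.888
n = 1.16624759 mol, rounded to 4 dp:

1.1662 mol


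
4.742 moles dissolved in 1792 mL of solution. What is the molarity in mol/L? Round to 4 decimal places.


Convert volume to liters: V_L = V_mL / 1000.
V_L = 1792 / 1000 = 1.792 L
M = n / V_L = 4.742 / 1.792
M = 2.64620536 mol/L, rounded to 4 dp:

2.6462 mol/L


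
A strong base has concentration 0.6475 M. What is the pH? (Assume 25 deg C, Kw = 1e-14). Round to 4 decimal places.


A strong base dissociates completely, so [OH-] equals the given concentration.
pOH = -log10([OH-]) = -log10(0.6475) = 0.18876
pH = 14 - pOH = 14 - 0.18876
pH = 13.81124, rounded to 4 dp:

13.8112


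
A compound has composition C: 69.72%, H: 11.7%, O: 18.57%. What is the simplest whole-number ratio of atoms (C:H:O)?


Assume 100 g of compound, divide each mass% by atomic mass to get moles, then normalize by the smallest to get a raw atom ratio.
Moles per 100 g: C: 69.72/12.011 = 5.8047, H: 11.7/1.008 = 11.6071, O: 18.57/15.999 = 1.1607
Raw ratio (divide by min = 1.1607): C: 5.001, H: 10.0, O: 1.0
Multiply by 1 to clear fractions: C: 5.001 ~= 5, H: 10.0 ~= 10, O: 1.0 ~= 1
Reduce by GCD to get the simplest whole-number ratio:

5:10:1


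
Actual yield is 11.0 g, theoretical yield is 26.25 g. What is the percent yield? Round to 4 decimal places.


% yield = 100 * actual / theoretical
% yield = 100 * 11.0 / 26.25
% yield = 41.9047619 %, rounded to 4 dp:

41.9048 %


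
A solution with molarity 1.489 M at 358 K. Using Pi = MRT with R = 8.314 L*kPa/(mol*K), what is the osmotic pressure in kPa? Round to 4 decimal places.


Osmotic pressure (van't Hoff): Pi = M*R*T.
RT = 8.314 * 358 = 2976.412
Pi = 1.489 * 2976.412
Pi = 4431.877468 kPa, rounded to 4 dp:

4431.8775 kPa


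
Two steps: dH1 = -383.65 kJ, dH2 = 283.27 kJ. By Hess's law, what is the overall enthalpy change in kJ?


Hess's law: enthalpy is a state function, so add the step enthalpies.
dH_total = dH1 + dH2 = -383.65 + (283.27)
dH_total = -100.38 kJ:

-100.38 kJ


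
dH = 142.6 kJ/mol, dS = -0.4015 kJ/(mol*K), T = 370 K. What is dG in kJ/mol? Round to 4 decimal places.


Gibbs: dG = dH - T*dS (consistent units, dS already in kJ/(mol*K)).
T*dS = 370 * -0.4015 = -148.555
dG = 142.6 - (-148.555)
dG = 291.155 kJ/mol, rounded to 4 dp:

291.1550 kJ/mol


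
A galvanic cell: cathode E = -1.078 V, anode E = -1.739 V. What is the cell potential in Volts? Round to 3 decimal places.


Standard cell potential: E_cell = E_cathode - E_anode.
E_cell = -1.078 - (-1.739)
E_cell = 0.661 V, rounded to 3 dp:

0.661 V


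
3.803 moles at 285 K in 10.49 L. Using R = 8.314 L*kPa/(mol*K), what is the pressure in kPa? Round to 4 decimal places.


PV = nRT, solve for P = nRT / V.
nRT = 3.803 * 8.314 * 285 = 9011.1705
P = 9011.1705 / 10.49
P = 859.02483317 kPa, rounded to 4 dp:

859.0248 kPa


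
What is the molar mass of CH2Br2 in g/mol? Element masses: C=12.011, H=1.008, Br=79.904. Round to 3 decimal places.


M = sum(count * atomic_mass) over atoms.
M = 1*12.011 + 2*1.008 + 2*79.904
M = 12.011 + 2.016 + 159.808
M = 173.835 g/mol, rounded to 3 dp:

173.835 g/mol


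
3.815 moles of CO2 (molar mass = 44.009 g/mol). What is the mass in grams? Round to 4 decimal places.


mass = n * M
mass = 3.815 * 44.009
mass = 167.894335 g, rounded to 4 dp:

167.8943 g


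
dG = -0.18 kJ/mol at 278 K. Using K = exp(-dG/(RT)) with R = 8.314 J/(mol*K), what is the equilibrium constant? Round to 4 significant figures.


dG is in kJ/mol; multiply by 1000 to match R in J/(mol*K).
RT = 8.314 * 278 = 2311.292 J/mol
exponent = -dG*1000 / (RT) = -(-0.18*1000) / 2311.292 = 0.07787852
K = exp(0.07787852)
K = 1.0809913, rounded to 4 significant figures:

1.081


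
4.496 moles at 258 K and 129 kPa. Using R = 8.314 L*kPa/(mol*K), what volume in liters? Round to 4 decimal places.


PV = nRT, solve for V = nRT / P.
nRT = 4.496 * 8.314 * 258 = 9643.974
V = 9643.974 / 129
V = 74.75948837 L, rounded to 4 dp:

74.7595 L


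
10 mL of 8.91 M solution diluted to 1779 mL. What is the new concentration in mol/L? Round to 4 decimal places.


Dilution: M1*V1 = M2*V2, solve for M2.
M2 = M1*V1 / V2
M2 = 8.91 * 10 / 1779
M2 = 89.1 / 1779
M2 = 0.05008432 mol/L, rounded to 4 dp:

0.0501 mol/L


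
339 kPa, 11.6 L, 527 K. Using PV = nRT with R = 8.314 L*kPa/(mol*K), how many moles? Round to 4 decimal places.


PV = nRT, solve for n = PV / (RT).
PV = 339 * 11.6 = 3932.4
RT = 8.314 * 527 = 4381.478
n = 3932.4 / 4381.478
n = 0.89750536 mol, rounded to 4 dp:

0.8975 mol


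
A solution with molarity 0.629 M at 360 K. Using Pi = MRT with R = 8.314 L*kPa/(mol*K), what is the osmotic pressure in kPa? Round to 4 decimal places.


Osmotic pressure (van't Hoff): Pi = M*R*T.
RT = 8.314 * 360 = 2993.04
Pi = 0.629 * 2993.04
Pi = 1882.62216 kPa, rounded to 4 dp:

1882.6222 kPa


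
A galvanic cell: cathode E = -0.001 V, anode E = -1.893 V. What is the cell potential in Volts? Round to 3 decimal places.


Standard cell potential: E_cell = E_cathode - E_anode.
E_cell = -0.001 - (-1.893)
E_cell = 1.892 V, rounded to 3 dp:

1.892 V


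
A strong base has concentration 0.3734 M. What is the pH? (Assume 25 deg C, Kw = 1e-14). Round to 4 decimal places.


A strong base dissociates completely, so [OH-] equals the given concentration.
pOH = -log10([OH-]) = -log10(0.3734) = 0.427826
pH = 14 - pOH = 14 - 0.427826
pH = 13.572174, rounded to 4 dp:

13.5722


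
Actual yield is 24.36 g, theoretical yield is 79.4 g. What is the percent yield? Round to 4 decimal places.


% yield = 100 * actual / theoretical
% yield = 100 * 24.36 / 79.4
% yield = 30.68010076 %, rounded to 4 dp:

30.6801 %


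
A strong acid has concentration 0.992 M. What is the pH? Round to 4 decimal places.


A strong acid dissociates completely, so [H+] equals the given concentration.
pH = -log10([H+]) = -log10(0.992)
pH = 0.00348833, rounded to 4 dp:

0.0035


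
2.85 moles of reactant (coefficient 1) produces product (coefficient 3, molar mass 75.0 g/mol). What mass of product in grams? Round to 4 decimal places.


Use the coefficient ratio to convert reactant moles to product moles, then multiply by the product's molar mass.
moles_P = moles_R * (coeff_P / coeff_R) = 2.85 * (3/1) = 8.55
mass_P = moles_P * M_P = 8.55 * 75.0
mass_P = 641.25 g, rounded to 4 dp:

641.2500 g


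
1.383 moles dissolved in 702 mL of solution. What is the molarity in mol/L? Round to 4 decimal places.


Convert volume to liters: V_L = V_mL / 1000.
V_L = 702 / 1000 = 0.702 L
M = n / V_L = 1.383 / 0.702
M = 1.97008547 mol/L, rounded to 4 dp:

1.9701 mol/L
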